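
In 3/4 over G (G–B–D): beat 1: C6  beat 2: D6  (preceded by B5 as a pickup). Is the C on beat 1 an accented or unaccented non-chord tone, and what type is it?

Accented passing tone.

The harmony at that moment is G major triad (G, B, D); C6 is not a chord tone.
It is approached by step up from B5 and left by step up to D6.
Step in, step out in the same direction — a passing tone.
It falls on the downbeat, so it is accented.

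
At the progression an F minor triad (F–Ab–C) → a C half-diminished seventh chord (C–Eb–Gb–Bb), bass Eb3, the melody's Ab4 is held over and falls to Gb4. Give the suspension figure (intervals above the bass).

At the second chord the bass is Eb3. The suspended Ab4 lies a fourth above the bass; after resolving down by step to Gb4, the interval above the bass becomes a third.
Suspension figures are named by those two intervals: 4–3.

4–3 suspension.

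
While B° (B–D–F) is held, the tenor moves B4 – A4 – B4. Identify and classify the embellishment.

The harmony at that moment is B diminished triad (B, D, F); A4 is not a chord tone.
It is approached by step down from B4 and left by step up to B4.
Step away and step back to the same note — a neighbor tone (lower neighbor).

A4 is a neighbor tone.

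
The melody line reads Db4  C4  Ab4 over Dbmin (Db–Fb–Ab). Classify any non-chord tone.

C4 is an escape tone.

The harmony at that moment is Db minor triad (Db, Fb, Ab); C4 is not a chord tone.
It is approached by step down from Db4 and left by leap up to Ab4.
Step in, leap out — an escape tone.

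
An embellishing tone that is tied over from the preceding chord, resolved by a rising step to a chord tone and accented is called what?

Approach: by preparation — the pitch is first a chord tone, then held (tied or repeated) while the harmony changes under it. Departure: up by step. Metric position: strong.
A prepared dissonance that resolves upward by step — a retardation. (The same figure resolving downward would be a suspension.)

Retardation.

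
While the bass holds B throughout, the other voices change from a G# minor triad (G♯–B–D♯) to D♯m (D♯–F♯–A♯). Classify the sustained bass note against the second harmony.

Pedal tone (pedal point).

The harmony at that moment is D♯ minor triad (D♯, F♯, A♯); B is not a chord tone.
It is held over (the same pitch as the preceding B) and then sustained as the same pitch into the next harmony.
Sustained through a change of harmony — a pedal tone.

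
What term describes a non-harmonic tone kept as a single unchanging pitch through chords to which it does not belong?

Pedal tone.

Approach: none. Departure: none — a single pitch is sustained while the chords change around it, passing through harmonies that do not contain it.
No melodic motion at all; the dissonance is created entirely by the moving harmonies against the stationary note — a pedal tone (pedal point).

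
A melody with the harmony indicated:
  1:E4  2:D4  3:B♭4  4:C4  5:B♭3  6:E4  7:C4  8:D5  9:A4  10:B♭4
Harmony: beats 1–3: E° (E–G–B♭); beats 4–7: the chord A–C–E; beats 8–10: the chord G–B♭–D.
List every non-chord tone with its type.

D4 (beat 2) — escape tone; B♭3 (beat 5) — escape tone; A4 (beat 9) — appoggiatura.

The harmony at that moment is E diminished triad (E, G, B♭); D4 is not a chord tone.
It is approached by step down from E4 and left by leap up to B♭4.
Step in, leap out — an escape tone.
The harmony at that moment is A minor triad (A, C, E); B♭3 is not a chord tone.
It is approached by step down from C4 and left by leap up to E4.
Step in, leap out — an escape tone.
The harmony at that moment is G minor triad (G, B♭, D); A4 is not a chord tone.
It is approached by leap down from D5 and left by step up to B♭4.
Leap in, step out — an appoggiatura.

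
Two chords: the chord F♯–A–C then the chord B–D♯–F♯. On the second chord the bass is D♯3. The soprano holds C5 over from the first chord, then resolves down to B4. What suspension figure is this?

At the second chord the bass is D♯3. The suspended C5 lies a seventh above the bass; after resolving down by step to B4, the interval above the bass becomes a sixth.
Suspension figures are named by those two intervals: 7–6.

7–6 suspension.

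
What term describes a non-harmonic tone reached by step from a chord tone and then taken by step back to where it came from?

Neighbor tone.

Approach: by step. Departure: by step in the opposite direction, back to the starting pitch.
Stepwise on both sides but reversing to return to the same chord tone — a neighbor tone. (Had it continued onward in the same direction it would be a passing tone instead.)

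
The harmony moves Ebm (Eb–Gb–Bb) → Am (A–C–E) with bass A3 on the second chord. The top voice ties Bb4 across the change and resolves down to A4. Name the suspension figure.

9–8 suspension.

At the second chord the bass is A3. The suspended Bb4 lies a ninth above the bass; after resolving down by step to A4, the interval above the bass becomes an octave.
Suspension figures are named by those two intervals: 9–8.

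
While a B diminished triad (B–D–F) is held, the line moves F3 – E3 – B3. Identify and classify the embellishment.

The harmony at that moment is B diminished triad (B, D, F); E3 is not a chord tone.
It is approached by step down from F3 and left by leap up to B3.
Step in, leap out — an escape tone.

E3 is an escape tone.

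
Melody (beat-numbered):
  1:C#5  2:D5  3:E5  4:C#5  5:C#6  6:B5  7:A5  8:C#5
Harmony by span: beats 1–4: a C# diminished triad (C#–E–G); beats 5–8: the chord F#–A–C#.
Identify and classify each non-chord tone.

D5 (beat 2) — passing tone; B5 (beat 6) — passing tone.

The harmony at that moment is C# diminished triad (C#, E, G); D5 is not a chord tone.
It is approached by step up from C#5 and left by step up to E5.
Step in, step out in the same direction — a passing tone.
The harmony at that moment is F# minor triad (F#, A, C#); B5 is not a chord tone.
It is approached by step down from C#6 and left by step down to A5.
Step in, step out in the same direction — a passing tone.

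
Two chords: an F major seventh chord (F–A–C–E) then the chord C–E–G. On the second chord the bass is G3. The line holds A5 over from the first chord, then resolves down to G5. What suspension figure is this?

9–8 suspension.

At the second chord the bass is G3. The suspended A5 lies a ninth above the bass; after resolving down by step to G5, the interval above the bass becomes an octave.
Suspension figures are named by those two intervals: 9–8.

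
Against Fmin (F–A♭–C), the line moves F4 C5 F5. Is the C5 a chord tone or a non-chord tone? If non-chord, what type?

Chord tone (the fifth of F minor triad).

F minor triad contains F, A♭, C; C is the fifth, so it is a chord tone.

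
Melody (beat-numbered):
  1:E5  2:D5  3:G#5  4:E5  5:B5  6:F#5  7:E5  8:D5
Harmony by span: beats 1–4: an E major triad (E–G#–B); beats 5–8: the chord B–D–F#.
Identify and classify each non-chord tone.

D5 (beat 2) — escape tone; E5 (beat 7) — passing tone.

The harmony at that moment is E major triad (E, G#, B); D5 is not a chord tone.
It is approached by step down from E5 and left by leap up to G#5.
Step in, leap out — an escape tone.
The harmony at that moment is B minor triad (B, D, F#); E5 is not a chord tone.
It is approached by step down from F#5 and left by step down to D5.
Step in, step out in the same direction — a passing tone.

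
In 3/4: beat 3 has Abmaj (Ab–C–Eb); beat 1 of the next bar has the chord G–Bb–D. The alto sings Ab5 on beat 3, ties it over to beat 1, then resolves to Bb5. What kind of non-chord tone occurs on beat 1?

Retardation.

The harmony at that moment is G minor triad (G, Bb, D); Ab5 is not a chord tone.
It is held over (the same pitch as the preceding Ab5) and left by step up to Bb5.
Held over from the previous chord and resolving up by step — a retardation.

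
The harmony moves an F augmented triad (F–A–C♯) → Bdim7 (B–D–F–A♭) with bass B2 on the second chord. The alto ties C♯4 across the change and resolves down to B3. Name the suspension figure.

At the second chord the bass is B2. The suspended C♯4 lies a ninth above the bass; after resolving down by step to B3, the interval above the bass becomes an octave.
Suspension figures are named by those two intervals: 9–8.

9–8 suspension.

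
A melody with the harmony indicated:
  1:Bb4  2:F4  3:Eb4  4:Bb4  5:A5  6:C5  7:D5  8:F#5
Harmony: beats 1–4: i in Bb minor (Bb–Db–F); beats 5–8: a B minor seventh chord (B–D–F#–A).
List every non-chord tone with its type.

The harmony at that moment is Bb minor triad (Bb, Db, F); Eb4 is not a chord tone.
It is approached by step down from F4 and left by leap up to Bb4.
Step in, leap out — an escape tone.
The harmony at that moment is B minor seventh chord (B, D, F#, A); C5 is not a chord tone.
It is approached by leap down from A5 and left by step up to D5.
Leap in, step out — an appoggiatura.

Eb4 (beat 3) — escape tone; C5 (beat 6) — appoggiatura.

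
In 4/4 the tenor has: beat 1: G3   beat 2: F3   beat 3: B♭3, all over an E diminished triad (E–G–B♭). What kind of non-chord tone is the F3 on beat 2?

Escape tone.

The harmony at that moment is E diminished triad (E, G, B♭); F3 is not a chord tone.
It is approached by step down from G3 and left by leap up to B♭3.
Step in, leap out, on a weak beat — an escape tone.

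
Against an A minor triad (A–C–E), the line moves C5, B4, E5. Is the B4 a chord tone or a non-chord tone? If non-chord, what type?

The harmony at that moment is A minor triad (A, C, E); B4 is not a chord tone.
It is approached by step down from C5 and left by leap up to E5.
Step in, leap out — an escape tone.

Non-chord tone — an escape tone.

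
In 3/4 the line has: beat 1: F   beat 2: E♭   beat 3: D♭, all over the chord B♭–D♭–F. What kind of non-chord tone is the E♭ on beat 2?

Passing tone.

The harmony at that moment is B♭ minor triad (B♭, D♭, F); E♭ is not a chord tone.
It is approached by step down from F and left by step down to D♭.
Step in, step out in the same direction — a passing tone.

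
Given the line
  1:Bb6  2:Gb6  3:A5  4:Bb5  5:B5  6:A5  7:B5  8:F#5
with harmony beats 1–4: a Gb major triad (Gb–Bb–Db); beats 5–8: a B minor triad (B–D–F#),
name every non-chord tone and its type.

The harmony at that moment is Gb major triad (Gb, Bb, Db); A5 is not a chord tone.
It is approached by leap down from Gb6 and left by step up to Bb5.
Leap in, step out — an appoggiatura.
The harmony at that moment is B minor triad (B, D, F#); A5 is not a chord tone.
It is approached by step down from B5 and left by step up to B5.
Step away and step back to the same note — a neighbor tone (lower neighbor).

A5 (beat 3) — appoggiatura; A5 (beat 6) — neighbor tone.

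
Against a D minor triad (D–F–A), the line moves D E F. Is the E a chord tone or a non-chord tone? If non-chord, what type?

Non-chord tone — a passing tone.

The harmony at that moment is D minor triad (D, F, A); E is not a chord tone.
It is approached by step up from D and left by step up to F.
Step in, step out in the same direction — a passing tone.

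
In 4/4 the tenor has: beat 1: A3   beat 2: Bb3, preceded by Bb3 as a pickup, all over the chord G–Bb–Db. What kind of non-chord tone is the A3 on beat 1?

The harmony at that moment is G diminished triad (G, Bb, Db); A3 is not a chord tone.
It is approached by step down from Bb3 and left by step up to Bb3.
Step away and step back to the same note — a neighbor tone (lower neighbor).

Lower neighbor tone.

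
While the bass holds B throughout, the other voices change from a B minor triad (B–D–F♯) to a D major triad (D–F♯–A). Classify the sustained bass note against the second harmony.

Pedal tone (pedal point).

The harmony at that moment is D major triad (D, F♯, A); B is not a chord tone.
It is held over (the same pitch as the preceding B) and then sustained as the same pitch into the next harmony.
Sustained through a change of harmony — a pedal tone.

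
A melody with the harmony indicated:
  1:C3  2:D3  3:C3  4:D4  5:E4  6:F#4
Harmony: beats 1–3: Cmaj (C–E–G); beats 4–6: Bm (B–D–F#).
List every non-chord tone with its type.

The harmony at that moment is C major triad (C, E, G); D3 is not a chord tone.
It is approached by step up from C3 and left by step down to C3.
Step away and step back to the same note — a neighbor tone (upper neighbor).
The harmony at that moment is B minor triad (B, D, F#); E4 is not a chord tone.
It is approached by step up from D4 and left by step up to F#4.
Step in, step out in the same direction — a passing tone.

D3 (beat 2) — neighbor tone; E4 (beat 5) — passing tone.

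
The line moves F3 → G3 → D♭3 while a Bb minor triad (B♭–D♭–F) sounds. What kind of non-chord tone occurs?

G3 is an escape tone.

The harmony at that moment is B♭ minor triad (B♭, D♭, F); G3 is not a chord tone.
It is approached by step up from F3 and left by leap down to D♭3.
Step in, leap out — an escape tone.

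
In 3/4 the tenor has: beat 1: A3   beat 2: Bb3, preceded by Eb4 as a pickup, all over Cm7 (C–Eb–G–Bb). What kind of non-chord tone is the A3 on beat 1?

Appoggiatura.

The harmony at that moment is C minor seventh chord (C, Eb, G, Bb); A3 is not a chord tone.
It is approached by leap down from Eb4 and left by step up to Bb3.
Leap in, step out, metrically accented — an appoggiatura.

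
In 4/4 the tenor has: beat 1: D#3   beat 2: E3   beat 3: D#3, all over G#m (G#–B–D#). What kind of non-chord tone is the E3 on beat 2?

Upper neighbor tone.

The harmony at that moment is G# minor triad (G#, B, D#); E3 is not a chord tone.
It is approached by step up from D#3 and left by step down to D#3.
Step away and step back to the same note — a neighbor tone (upper neighbor).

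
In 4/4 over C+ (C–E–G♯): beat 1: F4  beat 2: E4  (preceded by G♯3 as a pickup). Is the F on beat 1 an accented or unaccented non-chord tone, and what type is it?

Accented appoggiatura.

The harmony at that moment is C augmented triad (C, E, G♯); F4 is not a chord tone.
It is approached by leap up from G♯3 and left by step down to E4.
Leap in, step out — an appoggiatura.
It falls on the downbeat, so it is accented.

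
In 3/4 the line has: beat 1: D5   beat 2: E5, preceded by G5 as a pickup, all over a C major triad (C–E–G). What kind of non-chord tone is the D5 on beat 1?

Appoggiatura.

The harmony at that moment is C major triad (C, E, G); D5 is not a chord tone.
It is approached by leap down from G5 and left by step up to E5.
Leap in, step out, metrically accented — an appoggiatura.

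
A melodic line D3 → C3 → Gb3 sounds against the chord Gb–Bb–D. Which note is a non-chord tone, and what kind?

The harmony at that moment is Gb augmented triad (Gb, Bb, D); C3 is not a chord tone.
It is approached by step down from D3 and left by leap up to Gb3.
Step in, leap out — an escape tone.

C3 is an escape tone.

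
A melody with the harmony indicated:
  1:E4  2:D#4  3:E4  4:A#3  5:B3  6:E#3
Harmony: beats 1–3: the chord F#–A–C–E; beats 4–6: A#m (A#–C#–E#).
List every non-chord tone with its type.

D#4 (beat 2) — neighbor tone; B3 (beat 5) — escape tone.

The harmony at that moment is F# half-diminished seventh chord (F#, A, C, E); D#4 is not a chord tone.
It is approached by step down from E4 and left by step up to E4.
Step away and step back to the same note — a neighbor tone (lower neighbor).
The harmony at that moment is A# minor triad (A#, C#, E#); B3 is not a chord tone.
It is approached by step up from A#3 and left by leap down to E#3.
Step in, leap out — an escape tone.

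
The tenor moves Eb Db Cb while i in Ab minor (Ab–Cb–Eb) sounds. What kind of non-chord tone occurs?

Db is a passing tone.

The harmony at that moment is Ab minor triad (Ab, Cb, Eb); Db is not a chord tone.
It is approached by step down from Eb and left by step down to Cb.
Step in, step out in the same direction — a passing tone.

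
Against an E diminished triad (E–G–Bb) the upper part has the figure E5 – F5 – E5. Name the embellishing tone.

F5 is a neighbor tone.

The harmony at that moment is E diminished triad (E, G, Bb); F5 is not a chord tone.
It is approached by step up from E5 and left by step down to E5.
Step away and step back to the same note — a neighbor tone (upper neighbor).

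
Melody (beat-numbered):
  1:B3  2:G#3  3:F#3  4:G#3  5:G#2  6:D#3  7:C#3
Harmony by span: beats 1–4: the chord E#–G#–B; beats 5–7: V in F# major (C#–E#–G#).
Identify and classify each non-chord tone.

F#3 (beat 3) — neighbor tone; D#3 (beat 6) — appoggiatura.

The harmony at that moment is E# diminished triad (E#, G#, B); F#3 is not a chord tone.
It is approached by step down from G#3 and left by step up to G#3.
Step away and step back to the same note — a neighbor tone (lower neighbor).
The harmony at that moment is C# major triad (C#, E#, G#); D#3 is not a chord tone.
It is approached by leap up from G#2 and left by step down to C#3.
Leap in, step out — an appoggiatura.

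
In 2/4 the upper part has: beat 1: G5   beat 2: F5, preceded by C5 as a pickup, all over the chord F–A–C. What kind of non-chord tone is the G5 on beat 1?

The harmony at that moment is F major triad (F, A, C); G5 is not a chord tone.
It is approached by leap up from C5 and left by step down to F5.
Leap in, step out, metrically accented — an appoggiatura.

Appoggiatura.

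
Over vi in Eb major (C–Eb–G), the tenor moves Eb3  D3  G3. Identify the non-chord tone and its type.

D3 is an escape tone.

The harmony at that moment is C minor triad (C, Eb, G); D3 is not a chord tone.
It is approached by step down from Eb3 and left by leap up to G3.
Step in, leap out — an escape tone.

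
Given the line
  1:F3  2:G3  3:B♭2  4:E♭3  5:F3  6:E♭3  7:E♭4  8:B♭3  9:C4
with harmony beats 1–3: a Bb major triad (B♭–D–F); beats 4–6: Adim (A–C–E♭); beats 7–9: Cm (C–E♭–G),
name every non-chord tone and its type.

G3 (beat 2) — escape tone; F3 (beat 5) — neighbor tone; B♭3 (beat 8) — appoggiatura.

The harmony at that moment is B♭ major triad (B♭, D, F); G3 is not a chord tone.
It is approached by step up from F3 and left by leap down to B♭2.
Step in, leap out — an escape tone.
The harmony at that moment is A diminished triad (A, C, E♭); F3 is not a chord tone.
It is approached by step up from E♭3 and left by step down to E♭3.
Step away and step back to the same note — a neighbor tone (upper neighbor).
The harmony at that moment is C minor triad (C, E♭, G); B♭3 is not a chord tone.
It is approached by leap down from E♭4 and left by step up to C4.
Leap in, step out — an appoggiatura.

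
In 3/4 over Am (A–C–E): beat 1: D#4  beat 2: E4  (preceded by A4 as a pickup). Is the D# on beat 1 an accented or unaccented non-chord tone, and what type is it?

Accented appoggiatura.

The harmony at that moment is A minor triad (A, C, E); D#4 is not a chord tone.
It is approached by leap down from A4 and left by step up to E4.
Leap in, step out — an appoggiatura.
It falls on the downbeat, so it is accented.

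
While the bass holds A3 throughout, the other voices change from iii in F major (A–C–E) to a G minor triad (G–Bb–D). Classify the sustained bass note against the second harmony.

The harmony at that moment is G minor triad (G, Bb, D); A3 is not a chord tone.
It is held over (the same pitch as the preceding A3) and then sustained as the same pitch into the next harmony.
Sustained through a change of harmony — a pedal tone.

Pedal tone (pedal point).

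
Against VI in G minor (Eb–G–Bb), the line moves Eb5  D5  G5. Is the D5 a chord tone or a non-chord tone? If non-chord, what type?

The harmony at that moment is Eb major triad (Eb, G, Bb); D5 is not a chord tone.
It is approached by step down from Eb5 and left by leap up to G5.
Step in, leap out — an escape tone.

Non-chord tone — an escape tone.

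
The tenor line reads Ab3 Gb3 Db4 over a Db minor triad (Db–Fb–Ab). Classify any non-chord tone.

The harmony at that moment is Db minor triad (Db, Fb, Ab); Gb3 is not a chord tone.
It is approached by step down from Ab3 and left by leap up to Db4.
Step in, leap out — an escape tone.

Gb3 is an escape tone.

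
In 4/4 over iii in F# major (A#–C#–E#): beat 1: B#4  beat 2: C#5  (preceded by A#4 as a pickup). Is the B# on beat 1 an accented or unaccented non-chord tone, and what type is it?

The harmony at that moment is A# minor triad (A#, C#, E#); B#4 is not a chord tone.
It is approached by step up from A#4 and left by step up to C#5.
Step in, step out in the same direction — a passing tone.
It falls on the downbeat, so it is accented.

Accented passing tone.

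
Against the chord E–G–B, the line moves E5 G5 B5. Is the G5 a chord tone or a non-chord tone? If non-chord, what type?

E minor triad contains E, G, B; G is the third, so it is a chord tone.

Chord tone (the third of E minor triad).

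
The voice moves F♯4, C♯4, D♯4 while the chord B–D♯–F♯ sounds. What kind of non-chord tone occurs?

The harmony at that moment is B major triad (B, D♯, F♯); C♯4 is not a chord tone.
It is approached by leap down from F♯4 and left by step up to D♯4.
Leap in, step out — an appoggiatura.

C♯4 is an appoggiatura.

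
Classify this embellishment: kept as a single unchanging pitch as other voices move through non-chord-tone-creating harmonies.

Pedal tone.

Approach: none. Departure: none — a single pitch is sustained while the chords change around it, passing through harmonies that do not contain it.
No melodic motion at all; the dissonance is created entirely by the moving harmonies against the stationary note — a pedal tone (pedal point).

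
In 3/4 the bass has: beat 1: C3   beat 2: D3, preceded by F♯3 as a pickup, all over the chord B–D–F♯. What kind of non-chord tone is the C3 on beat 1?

Appoggiatura.

The harmony at that moment is B minor triad (B, D, F♯); C3 is not a chord tone.
It is approached by leap down from F♯3 and left by step up to D3.
Leap in, step out, metrically accented — an appoggiatura.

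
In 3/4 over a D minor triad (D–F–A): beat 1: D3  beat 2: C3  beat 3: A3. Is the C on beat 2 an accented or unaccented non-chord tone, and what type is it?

The harmony at that moment is D minor triad (D, F, A); C3 is not a chord tone.
It is approached by step down from D3 and left by leap up to A3.
Step in, leap out — an escape tone.
It falls on a weak beat, so it is unaccented.

Unaccented escape tone.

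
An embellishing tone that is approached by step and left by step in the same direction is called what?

Passing tone.

Approach: by step. Departure: by step, continuing in the same direction.
Stepwise on both sides with no change of direction means the note fills in the space between two different chord tones — a passing tone. (Had it turned back to its starting note it would be a neighbor tone instead.)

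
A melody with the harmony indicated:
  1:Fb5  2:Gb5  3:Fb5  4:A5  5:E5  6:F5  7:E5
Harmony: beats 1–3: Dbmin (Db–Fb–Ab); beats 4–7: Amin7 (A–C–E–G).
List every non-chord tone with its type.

Gb5 (beat 2) — neighbor tone; F5 (beat 6) — neighbor tone.

The harmony at that moment is Db minor triad (Db, Fb, Ab); Gb5 is not a chord tone.
It is approached by step up from Fb5 and left by step down to Fb5.
Step away and step back to the same note — a neighbor tone (upper neighbor).
The harmony at that moment is A minor seventh chord (A, C, E, G); F5 is not a chord tone.
It is approached by step up from E5 and left by step down to E5.
Step away and step back to the same note — a neighbor tone (upper neighbor).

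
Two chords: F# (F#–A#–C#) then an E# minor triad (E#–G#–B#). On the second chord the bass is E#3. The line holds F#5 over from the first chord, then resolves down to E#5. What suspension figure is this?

9–8 suspension.

At the second chord the bass is E#3. The suspended F#5 lies a ninth above the bass; after resolving down by step to E#5, the interval above the bass becomes an octave.
Suspension figures are named by those two intervals: 9–8.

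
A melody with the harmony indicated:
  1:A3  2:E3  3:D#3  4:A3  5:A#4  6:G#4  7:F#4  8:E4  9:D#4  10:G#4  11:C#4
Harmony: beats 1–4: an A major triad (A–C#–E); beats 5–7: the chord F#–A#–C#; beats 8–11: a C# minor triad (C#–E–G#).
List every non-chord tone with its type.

D#3 (beat 3) — escape tone; G#4 (beat 6) — passing tone; D#4 (beat 9) — escape tone.

The harmony at that moment is A major triad (A, C#, E); D#3 is not a chord tone.
It is approached by step down from E3 and left by leap up to A3.
Step in, leap out — an escape tone.
The harmony at that moment is F# major triad (F#, A#, C#); G#4 is not a chord tone.
It is approached by step down from A#4 and left by step down to F#4.
Step in, step out in the same direction — a passing tone.
The harmony at that moment is C# minor triad (C#, E, G#); D#4 is not a chord tone.
It is approached by step down from E4 and left by leap up to G#4.
Step in, leap out — an escape tone.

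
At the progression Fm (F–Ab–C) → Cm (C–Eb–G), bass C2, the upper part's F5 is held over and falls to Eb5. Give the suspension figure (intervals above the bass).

At the second chord the bass is C2. The suspended F5 lies a fourth above the bass; after resolving down by step to Eb5, the interval above the bass becomes a third.
Suspension figures are named by those two intervals: 4–3.

4–3 suspension.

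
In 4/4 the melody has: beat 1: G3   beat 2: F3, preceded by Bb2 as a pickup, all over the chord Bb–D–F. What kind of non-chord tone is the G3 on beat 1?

The harmony at that moment is Bb major triad (Bb, D, F); G3 is not a chord tone.
It is approached by leap up from Bb2 and left by step down to F3.
Leap in, step out, metrically accented — an appoggiatura.

Appoggiatura.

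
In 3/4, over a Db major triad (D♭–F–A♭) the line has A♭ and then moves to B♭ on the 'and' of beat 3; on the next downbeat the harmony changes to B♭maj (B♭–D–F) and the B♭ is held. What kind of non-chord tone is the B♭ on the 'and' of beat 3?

The harmony at that moment is D♭ major triad (D♭, F, A♭); B♭ is not a chord tone.
It is approached by step up from A♭ and then sustained as the same pitch into the next harmony.
Arriving early and becoming a chord tone when the harmony changes — an anticipation.

Anticipation.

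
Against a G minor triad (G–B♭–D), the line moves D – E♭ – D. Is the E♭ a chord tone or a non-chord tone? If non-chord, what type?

The harmony at that moment is G minor triad (G, B♭, D); E♭ is not a chord tone.
It is approached by step up from D and left by step down to D.
Step away and step back to the same note — a neighbor tone (upper neighbor).

Non-chord tone — a neighbor tone.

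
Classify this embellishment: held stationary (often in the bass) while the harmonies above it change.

Pedal tone.

Approach: none. Departure: none — a single pitch is sustained while the chords change around it, passing through harmonies that do not contain it.
No melodic motion at all; the dissonance is created entirely by the moving harmonies against the stationary note — a pedal tone (pedal point).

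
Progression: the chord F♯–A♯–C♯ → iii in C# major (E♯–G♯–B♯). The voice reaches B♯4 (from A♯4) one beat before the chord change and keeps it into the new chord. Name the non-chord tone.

The harmony at that moment is F♯ major triad (F♯, A♯, C♯); B♯4 is not a chord tone.
It is approached by step up from A♯4 and then sustained as the same pitch into the next harmony.
Arriving early and becoming a chord tone when the harmony changes — an anticipation.

B♯4 is an anticipation.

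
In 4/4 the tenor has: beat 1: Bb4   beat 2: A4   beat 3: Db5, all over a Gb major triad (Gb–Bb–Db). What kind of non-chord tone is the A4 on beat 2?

Escape tone.

The harmony at that moment is Gb major triad (Gb, Bb, Db); A4 is not a chord tone.
It is approached by step down from Bb4 and left by leap up to Db5.
Step in, leap out, on a weak beat — an escape tone.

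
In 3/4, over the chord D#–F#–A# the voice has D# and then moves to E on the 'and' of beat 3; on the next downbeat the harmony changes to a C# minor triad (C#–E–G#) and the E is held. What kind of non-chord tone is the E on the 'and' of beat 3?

Anticipation.

The harmony at that moment is D# minor triad (D#, F#, A#); E is not a chord tone.
It is approached by step up from D# and then sustained as the same pitch into the next harmony.
Arriving early and becoming a chord tone when the harmony changes — an anticipation.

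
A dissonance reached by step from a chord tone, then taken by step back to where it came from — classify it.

Neighbor tone.

Approach: by step. Departure: by step in the opposite direction, back to the starting pitch.
Stepwise on both sides but reversing to return to the same chord tone — a neighbor tone. (Had it continued onward in the same direction it would be a passing tone instead.)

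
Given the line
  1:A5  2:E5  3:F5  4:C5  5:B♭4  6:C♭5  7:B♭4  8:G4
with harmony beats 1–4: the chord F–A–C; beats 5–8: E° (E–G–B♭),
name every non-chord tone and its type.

The harmony at that moment is F major triad (F, A, C); E5 is not a chord tone.
It is approached by leap down from A5 and left by step up to F5.
Leap in, step out — an appoggiatura.
The harmony at that moment is E diminished triad (E, G, B♭); C♭5 is not a chord tone.
It is approached by step up from B♭4 and left by step down to B♭4.
Step away and step back to the same note — a neighbor tone (upper neighbor).

E5 (beat 2) — appoggiatura; C♭5 (beat 6) — neighbor tone.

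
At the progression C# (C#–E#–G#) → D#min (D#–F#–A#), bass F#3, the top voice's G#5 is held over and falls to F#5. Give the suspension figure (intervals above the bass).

At the second chord the bass is F#3. The suspended G#5 lies a ninth above the bass; after resolving down by step to F#5, the interval above the bass becomes an octave.
Suspension figures are named by those two intervals: 9–8.

9–8 suspension.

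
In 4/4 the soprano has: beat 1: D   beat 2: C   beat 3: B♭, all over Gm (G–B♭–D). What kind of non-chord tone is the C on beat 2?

Passing tone.

The harmony at that moment is G minor triad (G, B♭, D); C is not a chord tone.
It is approached by step down from D and left by step down to B♭.
Step in, step out in the same direction — a passing tone.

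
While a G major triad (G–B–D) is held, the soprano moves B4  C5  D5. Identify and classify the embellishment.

C5 is a passing tone.

The harmony at that moment is G major triad (G, B, D); C5 is not a chord tone.
It is approached by step up from B4 and left by step up to D5.
Step in, step out in the same direction — a passing tone.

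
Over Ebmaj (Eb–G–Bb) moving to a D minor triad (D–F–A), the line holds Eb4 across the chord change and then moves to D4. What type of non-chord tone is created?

The harmony at that moment is D minor triad (D, F, A); Eb4 is not a chord tone.
It is held over (the same pitch as the preceding Eb4) and left by step down to D4.
Held over from the previous chord and resolving down by step — a suspension.

Eb4 is a suspension.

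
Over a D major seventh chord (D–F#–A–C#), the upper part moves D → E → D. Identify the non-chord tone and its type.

The harmony at that moment is D major seventh chord (D, F#, A, C#); E is not a chord tone.
It is approached by step up from D and left by step down to D.
Step away and step back to the same note — a neighbor tone (upper neighbor).

E is a neighbor tone.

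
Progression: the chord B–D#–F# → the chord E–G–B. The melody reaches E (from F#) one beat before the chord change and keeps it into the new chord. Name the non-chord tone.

The harmony at that moment is B major triad (B, D#, F#); E is not a chord tone.
It is approached by step down from F# and then sustained as the same pitch into the next harmony.
Arriving early and becoming a chord tone when the harmony changes — an anticipation.

E is an anticipation.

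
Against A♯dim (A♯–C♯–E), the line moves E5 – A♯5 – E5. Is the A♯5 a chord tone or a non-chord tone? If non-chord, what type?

A# diminished triad contains A♯, C♯, E; A♯ is the root, so it is a chord tone.

Chord tone (the root of A# diminished triad).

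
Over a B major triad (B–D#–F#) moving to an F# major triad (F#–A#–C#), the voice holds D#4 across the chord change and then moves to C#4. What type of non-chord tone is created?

D#4 is a suspension.

The harmony at that moment is F# major triad (F#, A#, C#); D#4 is not a chord tone.
It is held over (the same pitch as the preceding D#4) and left by step down to C#4.
Held over from the previous chord and resolving down by step — a suspension.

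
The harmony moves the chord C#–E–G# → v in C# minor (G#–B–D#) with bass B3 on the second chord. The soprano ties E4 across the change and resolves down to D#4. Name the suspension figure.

4–3 suspension.

At the second chord the bass is B3. The suspended E4 lies a fourth above the bass; after resolving down by step to D#4, the interval above the bass becomes a third.
Suspension figures are named by those two intervals: 4–3.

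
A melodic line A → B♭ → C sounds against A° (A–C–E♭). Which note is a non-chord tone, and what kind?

The harmony at that moment is A diminished triad (A, C, E♭); B♭ is not a chord tone.
It is approached by step up from A and left by step up to C.
Step in, step out in the same direction — a passing tone.

B♭ is a passing tone.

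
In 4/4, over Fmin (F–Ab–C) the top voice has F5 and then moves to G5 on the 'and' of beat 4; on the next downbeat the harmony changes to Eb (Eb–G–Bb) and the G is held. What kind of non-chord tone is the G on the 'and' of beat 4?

The harmony at that moment is F minor triad (F, Ab, C); G5 is not a chord tone.
It is approached by step up from F5 and then sustained as the same pitch into the next harmony.
Arriving early and becoming a chord tone when the harmony changes — an anticipation.

Anticipation.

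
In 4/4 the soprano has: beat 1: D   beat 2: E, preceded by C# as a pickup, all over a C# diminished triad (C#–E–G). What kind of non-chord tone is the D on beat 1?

The harmony at that moment is C# diminished triad (C#, E, G); D is not a chord tone.
It is approached by step up from C# and left by step up to E.
Step in, step out in the same direction — a passing tone.

Passing tone.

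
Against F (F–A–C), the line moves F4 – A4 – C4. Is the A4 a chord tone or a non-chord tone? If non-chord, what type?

Chord tone (the third of F major triad).

F major triad contains F, A, C; A is the third, so it is a chord tone.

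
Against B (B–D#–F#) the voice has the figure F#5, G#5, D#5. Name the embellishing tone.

G#5 is an escape tone.

The harmony at that moment is B major triad (B, D#, F#); G#5 is not a chord tone.
It is approached by step up from F#5 and left by leap down to D#5.
Step in, leap out — an escape tone.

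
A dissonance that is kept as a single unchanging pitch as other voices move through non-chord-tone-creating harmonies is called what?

Approach: none. Departure: none — a single pitch is sustained while the chords change around it, passing through harmonies that do not contain it.
No melodic motion at all; the dissonance is created entirely by the moving harmonies against the stationary note — a pedal tone (pedal point).

Pedal tone.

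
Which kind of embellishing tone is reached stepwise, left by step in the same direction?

Passing tone.

Approach: by step. Departure: by step, continuing in the same direction.
Stepwise on both sides with no change of direction means the note fills in the space between two different chord tones — a passing tone. (Had it turned back to its starting note it would be a neighbor tone instead.)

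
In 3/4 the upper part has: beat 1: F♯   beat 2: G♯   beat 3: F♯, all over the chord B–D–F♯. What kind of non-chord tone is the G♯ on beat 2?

The harmony at that moment is B minor triad (B, D, F♯); G♯ is not a chord tone.
It is approached by step up from F♯ and left by step down to F♯.
Step away and step back to the same note — a neighbor tone (upper neighbor).

Upper neighbor tone.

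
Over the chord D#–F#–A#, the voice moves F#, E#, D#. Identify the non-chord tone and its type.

E# is a passing tone.

The harmony at that moment is D# minor triad (D#, F#, A#); E# is not a chord tone.
It is approached by step down from F# and left by step down to D#.
Step in, step out in the same direction — a passing tone.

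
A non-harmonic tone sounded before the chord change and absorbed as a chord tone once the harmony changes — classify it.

Approach: ahead of the chord change (typically by step), so it is dissonant against the current harmony. Departure: none — the same pitch is restated or held and is a chord tone of the new harmony.
Dissonant first, consonant once the harmony catches up: the note simply arrives early — an anticipation. (The reverse timing, consonant first and dissonant after the change, would be a suspension or retardation.)

Anticipation.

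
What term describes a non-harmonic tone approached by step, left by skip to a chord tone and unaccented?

Escape tone.

Approach: by step. Departure: by leap. Metric position: weak.
Step in, leap out, from a weak position — an escape tone (échappée). (It is the mirror image of the appoggiatura, which leaps in and steps out on a strong beat.)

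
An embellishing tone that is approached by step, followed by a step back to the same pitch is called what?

Neighbor tone.

Approach: by step. Departure: by step in the opposite direction, back to the starting pitch.
Stepwise on both sides but reversing to return to the same chord tone — a neighbor tone. (Had it continued onward in the same direction it would be a passing tone instead.)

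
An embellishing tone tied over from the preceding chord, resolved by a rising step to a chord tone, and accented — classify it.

Approach: by preparation — the pitch is first a chord tone, then held (tied or repeated) while the harmony changes under it. Departure: up by step. Metric position: strong.
A prepared dissonance that resolves upward by step — a retardation. (The same figure resolving downward would be a suspension.)

Retardation.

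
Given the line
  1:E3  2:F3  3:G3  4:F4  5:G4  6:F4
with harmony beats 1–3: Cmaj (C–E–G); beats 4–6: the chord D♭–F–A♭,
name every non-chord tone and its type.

The harmony at that moment is C major triad (C, E, G); F3 is not a chord tone.
It is approached by step up from E3 and left by step up to G3.
Step in, step out in the same direction — a passing tone.
The harmony at that moment is D♭ major triad (D♭, F, A♭); G4 is not a chord tone.
It is approached by step up from F4 and left by step down to F4.
Step away and step back to the same note — a neighbor tone (upper neighbor).

F3 (beat 2) — passing tone; G4 (beat 5) — neighbor tone.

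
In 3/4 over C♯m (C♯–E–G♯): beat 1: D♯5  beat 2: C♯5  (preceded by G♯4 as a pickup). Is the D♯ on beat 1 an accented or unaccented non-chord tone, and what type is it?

Accented appoggiatura.

The harmony at that moment is C♯ minor triad (C♯, E, G♯); D♯5 is not a chord tone.
It is approached by leap up from G♯4 and left by step down to C♯5.
Leap in, step out — an appoggiatura.
It falls on the downbeat, so it is accented.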